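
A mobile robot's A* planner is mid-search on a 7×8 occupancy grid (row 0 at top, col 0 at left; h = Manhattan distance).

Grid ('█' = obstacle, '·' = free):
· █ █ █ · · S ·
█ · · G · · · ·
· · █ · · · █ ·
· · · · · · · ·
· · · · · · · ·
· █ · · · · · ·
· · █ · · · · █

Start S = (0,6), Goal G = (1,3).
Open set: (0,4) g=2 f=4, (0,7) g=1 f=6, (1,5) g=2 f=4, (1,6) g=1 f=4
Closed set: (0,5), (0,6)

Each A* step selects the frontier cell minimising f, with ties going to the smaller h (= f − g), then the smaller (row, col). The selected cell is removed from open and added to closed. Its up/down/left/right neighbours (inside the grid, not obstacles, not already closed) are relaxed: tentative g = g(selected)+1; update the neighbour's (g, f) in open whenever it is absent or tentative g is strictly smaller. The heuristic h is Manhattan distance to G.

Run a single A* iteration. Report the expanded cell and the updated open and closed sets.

step 1: expand (0,4) (f=4, h=2) → closed; open now [(0,7) g=1 f=6, (1,4) g=3 f=4, (1,5) g=2 f=4, (1,6) g=1 f=4]

expanded=(0,4); open=[(0,7) g=1 f=6, (1,4) g=3 f=4, (1,5) g=2 f=4, (1,6) g=1 f=4]; closed=[(0,4), (0,5), (0,6)]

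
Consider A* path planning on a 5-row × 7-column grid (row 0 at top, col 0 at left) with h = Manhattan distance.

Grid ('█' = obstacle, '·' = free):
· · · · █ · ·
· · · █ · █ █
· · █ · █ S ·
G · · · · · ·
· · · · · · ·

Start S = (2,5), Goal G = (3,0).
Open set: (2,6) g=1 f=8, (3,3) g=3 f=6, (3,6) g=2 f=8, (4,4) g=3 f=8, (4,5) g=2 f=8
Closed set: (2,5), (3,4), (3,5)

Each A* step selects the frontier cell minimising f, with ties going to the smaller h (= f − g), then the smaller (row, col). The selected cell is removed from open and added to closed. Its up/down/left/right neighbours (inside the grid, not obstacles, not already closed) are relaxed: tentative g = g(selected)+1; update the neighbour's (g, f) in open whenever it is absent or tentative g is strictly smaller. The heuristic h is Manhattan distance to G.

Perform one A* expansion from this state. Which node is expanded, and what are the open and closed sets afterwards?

step 1: expand (3,3) (f=6, h=3) → closed; open now [(2,3) g=4 f=8, (2,6) g=1 f=8, (3,2) g=4 f=6, (3,6) g=2 f=8, (4,3) g=4 f=8, (4,4) g=3 f=8, (4,5) g=2 f=8]

expanded=(3,3); open=[(2,3) g=4 f=8, (2,6) g=1 f=8, (3,2) g=4 f=6, (3,6) g=2 f=8, (4,3) g=4 f=8, (4,4) g=3 f=8, (4,5) g=2 f=8]; closed=[(2,5), (3,3), (3,4), (3,5)]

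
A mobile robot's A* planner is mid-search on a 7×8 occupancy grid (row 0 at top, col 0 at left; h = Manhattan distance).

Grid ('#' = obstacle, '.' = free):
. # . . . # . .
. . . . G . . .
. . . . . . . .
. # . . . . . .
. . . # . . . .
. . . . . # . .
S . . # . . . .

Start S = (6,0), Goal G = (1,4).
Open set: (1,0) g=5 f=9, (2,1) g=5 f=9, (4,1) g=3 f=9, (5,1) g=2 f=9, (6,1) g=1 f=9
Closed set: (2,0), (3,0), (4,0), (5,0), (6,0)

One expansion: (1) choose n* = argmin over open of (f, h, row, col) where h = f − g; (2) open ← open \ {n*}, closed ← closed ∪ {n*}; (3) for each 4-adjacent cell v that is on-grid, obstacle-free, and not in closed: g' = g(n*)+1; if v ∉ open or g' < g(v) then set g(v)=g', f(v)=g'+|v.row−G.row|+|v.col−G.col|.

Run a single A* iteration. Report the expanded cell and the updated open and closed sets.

expanded=(1,0); open=[(0,0) g=6 f=11, (1,1) g=6 f=9, (2,1) g=5 f=9, (4,1) g=3 f=9, (5,1) g=2 f=9, (6,1) g=1 f=9]; closed=[(1,0), (2,0), (3,0), (4,0), (5,0), (6,0)]

step 1: expand (1,0) (f=9, h=4) → closed; open now [(0,0) g=6 f=11, (1,1) g=6 f=9, (2,1) g=5 f=9, (4,1) g=3 f=9, (5,1) g=2 f=9, (6,1) g=1 f=9]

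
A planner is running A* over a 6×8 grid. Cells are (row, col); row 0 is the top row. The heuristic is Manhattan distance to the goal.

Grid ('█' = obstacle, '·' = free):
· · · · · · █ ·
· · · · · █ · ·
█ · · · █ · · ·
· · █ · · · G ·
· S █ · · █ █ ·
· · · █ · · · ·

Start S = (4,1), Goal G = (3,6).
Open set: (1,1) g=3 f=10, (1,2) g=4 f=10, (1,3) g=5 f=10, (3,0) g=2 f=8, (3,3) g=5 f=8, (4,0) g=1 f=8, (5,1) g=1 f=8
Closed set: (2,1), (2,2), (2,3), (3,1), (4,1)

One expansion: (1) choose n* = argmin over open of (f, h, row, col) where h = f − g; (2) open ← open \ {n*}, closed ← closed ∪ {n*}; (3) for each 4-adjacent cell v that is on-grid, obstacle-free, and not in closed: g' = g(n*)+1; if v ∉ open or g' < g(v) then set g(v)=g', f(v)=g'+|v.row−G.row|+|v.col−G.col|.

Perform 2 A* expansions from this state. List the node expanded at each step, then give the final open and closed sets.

order=[(3,3) → (3,4)]; open=[(1,1) g=3 f=10, (1,2) g=4 f=10, (1,3) g=5 f=10, (3,0) g=2 f=8, (3,5) g=7 f=8, (4,0) g=1 f=8, (4,3) g=6 f=10, (4,4) g=7 f=10, (5,1) g=1 f=8]; closed=[(2,1), (2,2), (2,3), (3,1), (3,3), (3,4), (4,1)]

step 1: expand (3,3) (f=8, h=3) → closed; open now [(1,1) g=3 f=10, (1,2) g=4 f=10, (1,3) g=5 f=10, (3,0) g=2 f=8, (3,4) g=6 f=8, (4,0) g=1 f=8, (4,3) g=6 f=10, (5,1) g=1 f=8]
step 2: expand (3,4) (f=8, h=2) → closed; open now [(1,1) g=3 f=10, (1,2) g=4 f=10, (1,3) g=5 f=10, (3,0) g=2 f=8, (3,5) g=7 f=8, (4,0) g=1 f=8, (4,3) g=6 f=10, (4,4) g=7 f=10, (5,1) g=1 f=8]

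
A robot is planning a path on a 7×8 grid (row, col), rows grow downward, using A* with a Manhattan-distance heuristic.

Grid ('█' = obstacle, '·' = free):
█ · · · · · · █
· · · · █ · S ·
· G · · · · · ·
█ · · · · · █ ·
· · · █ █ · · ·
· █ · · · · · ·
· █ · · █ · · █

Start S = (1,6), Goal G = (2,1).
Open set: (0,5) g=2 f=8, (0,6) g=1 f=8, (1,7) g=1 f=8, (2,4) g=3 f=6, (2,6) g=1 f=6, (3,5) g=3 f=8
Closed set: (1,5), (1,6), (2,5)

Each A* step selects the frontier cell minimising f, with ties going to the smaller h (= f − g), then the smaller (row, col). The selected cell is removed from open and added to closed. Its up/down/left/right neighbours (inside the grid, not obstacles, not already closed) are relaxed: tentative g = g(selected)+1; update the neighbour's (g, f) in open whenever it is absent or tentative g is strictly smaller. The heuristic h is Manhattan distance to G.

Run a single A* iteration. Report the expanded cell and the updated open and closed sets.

expanded=(2,4); open=[(0,5) g=2 f=8, (0,6) g=1 f=8, (1,7) g=1 f=8, (2,3) g=4 f=6, (2,6) g=1 f=6, (3,4) g=4 f=8, (3,5) g=3 f=8]; closed=[(1,5), (1,6), (2,4), (2,5)]

step 1: expand (2,4) (f=6, h=3) → closed; open now [(0,5) g=2 f=8, (0,6) g=1 f=8, (1,7) g=1 f=8, (2,3) g=4 f=6, (2,6) g=1 f=6, (3,4) g=4 f=8, (3,5) g=3 f=8]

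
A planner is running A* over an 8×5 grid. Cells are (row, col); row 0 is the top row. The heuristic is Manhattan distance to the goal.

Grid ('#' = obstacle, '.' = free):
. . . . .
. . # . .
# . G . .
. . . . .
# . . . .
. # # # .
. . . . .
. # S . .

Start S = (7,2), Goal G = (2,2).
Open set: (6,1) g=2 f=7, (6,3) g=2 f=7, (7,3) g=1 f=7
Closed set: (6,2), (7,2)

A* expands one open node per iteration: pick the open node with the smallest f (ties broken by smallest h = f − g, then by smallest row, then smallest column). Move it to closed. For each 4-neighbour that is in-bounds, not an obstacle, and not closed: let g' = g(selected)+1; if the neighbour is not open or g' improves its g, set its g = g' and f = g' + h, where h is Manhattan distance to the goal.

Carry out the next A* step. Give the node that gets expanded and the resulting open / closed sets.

step 1: expand (6,1) (f=7, h=5) → closed; open now [(6,0) g=3 f=9, (6,3) g=2 f=7, (7,3) g=1 f=7]

expanded=(6,1); open=[(6,0) g=3 f=9, (6,3) g=2 f=7, (7,3) g=1 f=7]; closed=[(6,1), (6,2), (7,2)]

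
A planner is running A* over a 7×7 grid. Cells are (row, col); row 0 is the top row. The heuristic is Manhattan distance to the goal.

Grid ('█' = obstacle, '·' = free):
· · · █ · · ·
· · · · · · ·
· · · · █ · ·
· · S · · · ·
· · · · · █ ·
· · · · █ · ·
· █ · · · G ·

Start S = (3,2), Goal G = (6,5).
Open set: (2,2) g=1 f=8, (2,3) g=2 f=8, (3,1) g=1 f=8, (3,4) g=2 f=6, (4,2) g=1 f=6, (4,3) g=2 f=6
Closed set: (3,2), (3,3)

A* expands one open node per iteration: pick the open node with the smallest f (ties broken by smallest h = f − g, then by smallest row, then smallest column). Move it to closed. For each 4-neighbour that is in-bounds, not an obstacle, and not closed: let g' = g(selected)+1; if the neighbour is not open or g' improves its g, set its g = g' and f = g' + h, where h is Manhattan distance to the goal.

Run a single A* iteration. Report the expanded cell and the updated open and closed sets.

step 1: expand (3,4) (f=6, h=4) → closed; open now [(2,2) g=1 f=8, (2,3) g=2 f=8, (3,1) g=1 f=8, (3,5) g=3 f=6, (4,2) g=1 f=6, (4,3) g=2 f=6, (4,4) g=3 f=6]

expanded=(3,4); open=[(2,2) g=1 f=8, (2,3) g=2 f=8, (3,1) g=1 f=8, (3,5) g=3 f=6, (4,2) g=1 f=6, (4,3) g=2 f=6, (4,4) g=3 f=6]; closed=[(3,2), (3,3), (3,4)]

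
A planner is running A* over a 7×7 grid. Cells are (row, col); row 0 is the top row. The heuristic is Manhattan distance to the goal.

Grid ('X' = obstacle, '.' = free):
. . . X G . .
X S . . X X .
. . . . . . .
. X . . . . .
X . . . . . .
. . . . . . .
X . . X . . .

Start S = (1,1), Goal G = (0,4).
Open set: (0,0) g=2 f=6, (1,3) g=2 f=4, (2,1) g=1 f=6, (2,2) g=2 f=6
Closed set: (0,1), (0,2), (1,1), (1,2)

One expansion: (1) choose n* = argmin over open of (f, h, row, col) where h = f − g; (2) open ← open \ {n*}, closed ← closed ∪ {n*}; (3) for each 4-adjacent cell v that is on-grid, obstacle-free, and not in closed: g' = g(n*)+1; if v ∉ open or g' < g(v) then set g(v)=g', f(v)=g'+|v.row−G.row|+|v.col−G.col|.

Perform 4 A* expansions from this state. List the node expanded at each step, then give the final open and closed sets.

order=[(1,3) → (2,3) → (2,4) → (0,0)]; open=[(2,1) g=1 f=6, (2,2) g=2 f=6, (2,5) g=5 f=8, (3,3) g=4 f=8, (3,4) g=5 f=8]; closed=[(0,0), (0,1), (0,2), (1,1), (1,2), (1,3), (2,3), (2,4)]

step 1: expand (1,3) (f=4, h=2) → closed; open now [(0,0) g=2 f=6, (2,1) g=1 f=6, (2,2) g=2 f=6, (2,3) g=3 f=6]
step 2: expand (2,3) (f=6, h=3) → closed; open now [(0,0) g=2 f=6, (2,1) g=1 f=6, (2,2) g=2 f=6, (2,4) g=4 f=6, (3,3) g=4 f=8]
step 3: expand (2,4) (f=6, h=2) → closed; open now [(0,0) g=2 f=6, (2,1) g=1 f=6, (2,2) g=2 f=6, (2,5) g=5 f=8, (3,3) g=4 f=8, (3,4) g=5 f=8]
step 4: expand (0,0) (f=6, h=4) → closed; open now [(2,1) g=1 f=6, (2,2) g=2 f=6, (2,5) g=5 f=8, (3,3) g=4 f=8, (3,4) g=5 f=8]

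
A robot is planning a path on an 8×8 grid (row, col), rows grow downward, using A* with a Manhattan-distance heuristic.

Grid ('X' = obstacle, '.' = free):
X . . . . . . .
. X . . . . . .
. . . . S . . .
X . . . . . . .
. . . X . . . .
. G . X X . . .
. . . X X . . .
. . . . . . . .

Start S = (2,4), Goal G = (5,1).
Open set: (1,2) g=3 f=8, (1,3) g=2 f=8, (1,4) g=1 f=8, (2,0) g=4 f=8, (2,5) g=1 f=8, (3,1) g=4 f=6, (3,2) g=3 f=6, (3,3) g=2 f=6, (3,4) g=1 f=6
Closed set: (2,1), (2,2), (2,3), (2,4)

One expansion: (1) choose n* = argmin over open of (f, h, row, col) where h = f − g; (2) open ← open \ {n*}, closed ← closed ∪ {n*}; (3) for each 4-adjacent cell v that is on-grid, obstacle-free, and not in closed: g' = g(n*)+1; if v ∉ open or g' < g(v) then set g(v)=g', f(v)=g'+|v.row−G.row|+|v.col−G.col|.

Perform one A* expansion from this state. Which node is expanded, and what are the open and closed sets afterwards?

expanded=(3,1); open=[(1,2) g=3 f=8, (1,3) g=2 f=8, (1,4) g=1 f=8, (2,0) g=4 f=8, (2,5) g=1 f=8, (3,2) g=3 f=6, (3,3) g=2 f=6, (3,4) g=1 f=6, (4,1) g=5 f=6]; closed=[(2,1), (2,2), (2,3), (2,4), (3,1)]

step 1: expand (3,1) (f=6, h=2) → closed; open now [(1,2) g=3 f=8, (1,3) g=2 f=8, (1,4) g=1 f=8, (2,0) g=4 f=8, (2,5) g=1 f=8, (3,2) g=3 f=6, (3,3) g=2 f=6, (3,4) g=1 f=6, (4,1) g=5 f=6]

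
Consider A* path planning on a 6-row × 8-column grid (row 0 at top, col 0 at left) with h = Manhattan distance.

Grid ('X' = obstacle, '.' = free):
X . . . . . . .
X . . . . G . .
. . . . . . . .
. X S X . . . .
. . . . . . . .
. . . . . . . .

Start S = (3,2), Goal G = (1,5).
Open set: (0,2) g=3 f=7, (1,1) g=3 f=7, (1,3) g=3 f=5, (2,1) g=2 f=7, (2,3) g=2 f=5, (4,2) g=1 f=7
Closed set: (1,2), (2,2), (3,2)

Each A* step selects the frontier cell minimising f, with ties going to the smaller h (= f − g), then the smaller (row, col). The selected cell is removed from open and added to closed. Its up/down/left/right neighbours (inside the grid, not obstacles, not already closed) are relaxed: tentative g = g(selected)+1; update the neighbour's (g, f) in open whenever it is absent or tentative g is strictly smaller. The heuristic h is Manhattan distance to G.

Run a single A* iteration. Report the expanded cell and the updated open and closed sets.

expanded=(1,3); open=[(0,2) g=3 f=7, (0,3) g=4 f=7, (1,1) g=3 f=7, (1,4) g=4 f=5, (2,1) g=2 f=7, (2,3) g=2 f=5, (4,2) g=1 f=7]; closed=[(1,2), (1,3), (2,2), (3,2)]

step 1: expand (1,3) (f=5, h=2) → closed; open now [(0,2) g=3 f=7, (0,3) g=4 f=7, (1,1) g=3 f=7, (1,4) g=4 f=5, (2,1) g=2 f=7, (2,3) g=2 f=5, (4,2) g=1 f=7]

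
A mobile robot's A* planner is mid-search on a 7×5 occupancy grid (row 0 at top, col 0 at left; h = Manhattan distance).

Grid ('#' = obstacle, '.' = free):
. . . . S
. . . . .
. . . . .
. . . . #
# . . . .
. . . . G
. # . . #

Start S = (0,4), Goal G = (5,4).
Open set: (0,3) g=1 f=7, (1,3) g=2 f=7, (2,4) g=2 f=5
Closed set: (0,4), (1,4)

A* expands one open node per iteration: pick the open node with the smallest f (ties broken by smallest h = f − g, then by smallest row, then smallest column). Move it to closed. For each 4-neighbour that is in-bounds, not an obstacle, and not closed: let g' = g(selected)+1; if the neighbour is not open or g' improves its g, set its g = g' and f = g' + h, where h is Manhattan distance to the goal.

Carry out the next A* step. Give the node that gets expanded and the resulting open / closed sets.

expanded=(2,4); open=[(0,3) g=1 f=7, (1,3) g=2 f=7, (2,3) g=3 f=7]; closed=[(0,4), (1,4), (2,4)]

step 1: expand (2,4) (f=5, h=3) → closed; open now [(0,3) g=1 f=7, (1,3) g=2 f=7, (2,3) g=3 f=7]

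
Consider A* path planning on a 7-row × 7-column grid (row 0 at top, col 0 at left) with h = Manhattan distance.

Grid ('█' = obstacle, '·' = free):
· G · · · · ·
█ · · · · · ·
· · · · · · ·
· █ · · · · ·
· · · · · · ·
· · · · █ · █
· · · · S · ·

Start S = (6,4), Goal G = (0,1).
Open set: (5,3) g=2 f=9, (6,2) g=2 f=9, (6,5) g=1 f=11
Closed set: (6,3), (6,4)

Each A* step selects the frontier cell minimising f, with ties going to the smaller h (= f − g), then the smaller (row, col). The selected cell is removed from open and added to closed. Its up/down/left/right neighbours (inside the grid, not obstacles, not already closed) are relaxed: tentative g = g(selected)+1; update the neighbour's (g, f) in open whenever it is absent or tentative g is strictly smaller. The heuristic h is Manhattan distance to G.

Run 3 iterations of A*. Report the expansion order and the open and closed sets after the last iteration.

order=[(5,3) → (4,3) → (3,3)]; open=[(2,3) g=5 f=9, (3,2) g=5 f=9, (3,4) g=5 f=11, (4,2) g=4 f=9, (4,4) g=4 f=11, (5,2) g=3 f=9, (6,2) g=2 f=9, (6,5) g=1 f=11]; closed=[(3,3), (4,3), (5,3), (6,3), (6,4)]

step 1: expand (5,3) (f=9, h=7) → closed; open now [(4,3) g=3 f=9, (5,2) g=3 f=9, (6,2) g=2 f=9, (6,5) g=1 f=11]
step 2: expand (4,3) (f=9, h=6) → closed; open now [(3,3) g=4 f=9, (4,2) g=4 f=9, (4,4) g=4 f=11, (5,2) g=3 f=9, (6,2) g=2 f=9, (6,5) g=1 f=11]
step 3: expand (3,3) (f=9, h=5) → closed; open now [(2,3) g=5 f=9, (3,2) g=5 f=9, (3,4) g=5 f=11, (4,2) g=4 f=9, (4,4) g=4 f=11, (5,2) g=3 f=9, (6,2) g=2 f=9, (6,5) g=1 f=11]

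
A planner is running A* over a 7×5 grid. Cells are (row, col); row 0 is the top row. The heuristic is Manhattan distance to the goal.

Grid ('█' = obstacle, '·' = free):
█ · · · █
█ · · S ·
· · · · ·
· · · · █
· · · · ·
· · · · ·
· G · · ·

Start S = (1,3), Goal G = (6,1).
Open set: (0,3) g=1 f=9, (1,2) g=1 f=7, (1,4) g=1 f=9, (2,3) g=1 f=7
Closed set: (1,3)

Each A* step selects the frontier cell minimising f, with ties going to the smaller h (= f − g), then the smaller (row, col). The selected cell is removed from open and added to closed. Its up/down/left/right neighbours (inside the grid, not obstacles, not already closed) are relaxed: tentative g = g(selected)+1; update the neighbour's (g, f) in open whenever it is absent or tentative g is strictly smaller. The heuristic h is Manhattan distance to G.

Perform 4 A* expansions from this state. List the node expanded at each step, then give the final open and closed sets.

step 1: expand (1,2) (f=7, h=6) → closed; open now [(0,2) g=2 f=9, (0,3) g=1 f=9, (1,1) g=2 f=7, (1,4) g=1 f=9, (2,2) g=2 f=7, (2,3) g=1 f=7]
step 2: expand (1,1) (f=7, h=5) → closed; open now [(0,1) g=3 f=9, (0,2) g=2 f=9, (0,3) g=1 f=9, (1,4) g=1 f=9, (2,1) g=3 f=7, (2,2) g=2 f=7, (2,3) g=1 f=7]
step 3: expand (2,1) (f=7, h=4) → closed; open now [(0,1) g=3 f=9, (0,2) g=2 f=9, (0,3) g=1 f=9, (1,4) g=1 f=9, (2,0) g=4 f=9, (2,2) g=2 f=7, (2,3) g=1 f=7, (3,1) g=4 f=7]
step 4: expand (3,1) (f=7, h=3) → closed; open now [(0,1) g=3 f=9, (0,2) g=2 f=9, (0,3) g=1 f=9, (1,4) g=1 f=9, (2,0) g=4 f=9, (2,2) g=2 f=7, (2,3) g=1 f=7, (3,0) g=5 f=9, (3,2) g=5 f=9, (4,1) g=5 f=7]

order=[(1,2) → (1,1) → (2,1) → (3,1)]; open=[(0,1) g=3 f=9, (0,2) g=2 f=9, (0,3) g=1 f=9, (1,4) g=1 f=9, (2,0) g=4 f=9, (2,2) g=2 f=7, (2,3) g=1 f=7, (3,0) g=5 f=9, (3,2) g=5 f=9, (4,1) g=5 f=7]; closed=[(1,1), (1,2), (1,3), (2,1), (3,1)]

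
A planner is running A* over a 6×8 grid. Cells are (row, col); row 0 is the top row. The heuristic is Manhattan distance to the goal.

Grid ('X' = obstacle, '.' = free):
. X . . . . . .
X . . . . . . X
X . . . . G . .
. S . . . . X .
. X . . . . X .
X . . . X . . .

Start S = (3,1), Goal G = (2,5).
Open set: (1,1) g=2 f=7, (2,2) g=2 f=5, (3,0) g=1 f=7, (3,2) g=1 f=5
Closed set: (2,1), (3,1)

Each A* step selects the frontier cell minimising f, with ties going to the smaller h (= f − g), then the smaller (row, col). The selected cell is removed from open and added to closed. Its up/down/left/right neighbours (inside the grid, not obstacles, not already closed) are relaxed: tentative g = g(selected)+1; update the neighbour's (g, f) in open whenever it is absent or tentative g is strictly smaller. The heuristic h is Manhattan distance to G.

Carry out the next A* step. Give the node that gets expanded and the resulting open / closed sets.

step 1: expand (2,2) (f=5, h=3) → closed; open now [(1,1) g=2 f=7, (1,2) g=3 f=7, (2,3) g=3 f=5, (3,0) g=1 f=7, (3,2) g=1 f=5]

expanded=(2,2); open=[(1,1) g=2 f=7, (1,2) g=3 f=7, (2,3) g=3 f=5, (3,0) g=1 f=7, (3,2) g=1 f=5]; closed=[(2,1), (2,2), (3,1)]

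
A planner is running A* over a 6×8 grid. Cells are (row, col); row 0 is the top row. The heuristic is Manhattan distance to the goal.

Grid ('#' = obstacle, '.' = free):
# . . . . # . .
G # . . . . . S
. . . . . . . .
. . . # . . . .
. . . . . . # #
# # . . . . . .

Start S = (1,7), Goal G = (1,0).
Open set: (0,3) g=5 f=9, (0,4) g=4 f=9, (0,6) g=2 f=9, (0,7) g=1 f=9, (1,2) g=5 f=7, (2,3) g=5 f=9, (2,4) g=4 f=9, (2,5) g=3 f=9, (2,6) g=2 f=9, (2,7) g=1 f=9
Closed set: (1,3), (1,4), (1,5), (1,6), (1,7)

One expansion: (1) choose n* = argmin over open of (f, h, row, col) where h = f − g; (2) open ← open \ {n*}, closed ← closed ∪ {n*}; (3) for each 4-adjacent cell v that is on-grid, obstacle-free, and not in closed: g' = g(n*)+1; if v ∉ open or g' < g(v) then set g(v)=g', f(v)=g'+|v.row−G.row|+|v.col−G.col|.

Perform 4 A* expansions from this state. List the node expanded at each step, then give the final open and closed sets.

order=[(1,2) → (0,2) → (0,1) → (2,2)]; open=[(0,3) g=5 f=9, (0,4) g=4 f=9, (0,6) g=2 f=9, (0,7) g=1 f=9, (2,1) g=7 f=9, (2,3) g=5 f=9, (2,4) g=4 f=9, (2,5) g=3 f=9, (2,6) g=2 f=9, (2,7) g=1 f=9, (3,2) g=7 f=11]; closed=[(0,1), (0,2), (1,2), (1,3), (1,4), (1,5), (1,6), (1,7), (2,2)]

step 1: expand (1,2) (f=7, h=2) → closed; open now [(0,2) g=6 f=9, (0,3) g=5 f=9, (0,4) g=4 f=9, (0,6) g=2 f=9, (0,7) g=1 f=9, (2,2) g=6 f=9, (2,3) g=5 f=9, (2,4) g=4 f=9, (2,5) g=3 f=9, (2,6) g=2 f=9, (2,7) g=1 f=9]
step 2: expand (0,2) (f=9, h=3) → closed; open now [(0,1) g=7 f=9, (0,3) g=5 f=9, (0,4) g=4 f=9, (0,6) g=2 f=9, (0,7) g=1 f=9, (2,2) g=6 f=9, (2,3) g=5 f=9, (2,4) g=4 f=9, (2,5) g=3 f=9, (2,6) g=2 f=9, (2,7) g=1 f=9]
step 3: expand (0,1) (f=9, h=2) → closed; open now [(0,3) g=5 f=9, (0,4) g=4 f=9, (0,6) g=2 f=9, (0,7) g=1 f=9, (2,2) g=6 f=9, (2,3) g=5 f=9, (2,4) g=4 f=9, (2,5) g=3 f=9, (2,6) g=2 f=9, (2,7) g=1 f=9]
step 4: expand (2,2) (f=9, h=3) → closed; open now [(0,3) g=5 f=9, (0,4) g=4 f=9, (0,6) g=2 f=9, (0,7) g=1 f=9, (2,1) g=7 f=9, (2,3) g=5 f=9, (2,4) g=4 f=9, (2,5) g=3 f=9, (2,6) g=2 f=9, (2,7) g=1 f=9, (3,2) g=7 f=11]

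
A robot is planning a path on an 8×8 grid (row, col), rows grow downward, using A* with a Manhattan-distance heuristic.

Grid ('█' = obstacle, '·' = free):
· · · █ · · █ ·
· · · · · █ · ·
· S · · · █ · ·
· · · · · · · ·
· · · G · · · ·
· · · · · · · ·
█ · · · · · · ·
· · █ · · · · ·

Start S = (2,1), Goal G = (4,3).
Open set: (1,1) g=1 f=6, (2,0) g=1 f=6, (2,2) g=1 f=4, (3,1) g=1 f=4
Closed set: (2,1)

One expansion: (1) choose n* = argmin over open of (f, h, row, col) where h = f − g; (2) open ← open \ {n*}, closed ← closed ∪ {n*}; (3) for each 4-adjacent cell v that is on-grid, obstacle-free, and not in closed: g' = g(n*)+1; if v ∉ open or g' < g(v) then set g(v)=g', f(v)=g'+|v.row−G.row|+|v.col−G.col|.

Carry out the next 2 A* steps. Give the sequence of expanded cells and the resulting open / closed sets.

order=[(2,2) → (2,3)]; open=[(1,1) g=1 f=6, (1,2) g=2 f=6, (1,3) g=3 f=6, (2,0) g=1 f=6, (2,4) g=3 f=6, (3,1) g=1 f=4, (3,2) g=2 f=4, (3,3) g=3 f=4]; closed=[(2,1), (2,2), (2,3)]

step 1: expand (2,2) (f=4, h=3) → closed; open now [(1,1) g=1 f=6, (1,2) g=2 f=6, (2,0) g=1 f=6, (2,3) g=2 f=4, (3,1) g=1 f=4, (3,2) g=2 f=4]
step 2: expand (2,3) (f=4, h=2) → closed; open now [(1,1) g=1 f=6, (1,2) g=2 f=6, (1,3) g=3 f=6, (2,0) g=1 f=6, (2,4) g=3 f=6, (3,1) g=1 f=4, (3,2) g=2 f=4, (3,3) g=3 f=4]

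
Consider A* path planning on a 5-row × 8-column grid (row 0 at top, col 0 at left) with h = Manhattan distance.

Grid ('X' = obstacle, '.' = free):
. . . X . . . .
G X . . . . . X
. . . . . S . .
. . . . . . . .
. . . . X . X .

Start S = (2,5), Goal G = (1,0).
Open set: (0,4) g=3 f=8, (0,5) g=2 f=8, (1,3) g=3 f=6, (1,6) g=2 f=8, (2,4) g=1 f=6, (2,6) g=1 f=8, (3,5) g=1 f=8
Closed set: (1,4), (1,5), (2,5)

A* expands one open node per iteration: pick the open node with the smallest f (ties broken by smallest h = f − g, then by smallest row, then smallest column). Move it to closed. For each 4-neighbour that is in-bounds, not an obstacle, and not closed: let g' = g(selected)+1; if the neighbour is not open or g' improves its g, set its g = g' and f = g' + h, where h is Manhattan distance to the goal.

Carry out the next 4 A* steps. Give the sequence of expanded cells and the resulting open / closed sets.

step 1: expand (1,3) (f=6, h=3) → closed; open now [(0,4) g=3 f=8, (0,5) g=2 f=8, (1,2) g=4 f=6, (1,6) g=2 f=8, (2,3) g=4 f=8, (2,4) g=1 f=6, (2,6) g=1 f=8, (3,5) g=1 f=8]
step 2: expand (1,2) (f=6, h=2) → closed; open now [(0,2) g=5 f=8, (0,4) g=3 f=8, (0,5) g=2 f=8, (1,6) g=2 f=8, (2,2) g=5 f=8, (2,3) g=4 f=8, (2,4) g=1 f=6, (2,6) g=1 f=8, (3,5) g=1 f=8]
step 3: expand (2,4) (f=6, h=5) → closed; open now [(0,2) g=5 f=8, (0,4) g=3 f=8, (0,5) g=2 f=8, (1,6) g=2 f=8, (2,2) g=5 f=8, (2,3) g=2 f=6, (2,6) g=1 f=8, (3,4) g=2 f=8, (3,5) g=1 f=8]
step 4: expand (2,3) (f=6, h=4) → closed; open now [(0,2) g=5 f=8, (0,4) g=3 f=8, (0,5) g=2 f=8, (1,6) g=2 f=8, (2,2) g=3 f=6, (2,6) g=1 f=8, (3,3) g=3 f=8, (3,4) g=2 f=8, (3,5) g=1 f=8]

order=[(1,3) → (1,2) → (2,4) → (2,3)]; open=[(0,2) g=5 f=8, (0,4) g=3 f=8, (0,5) g=2 f=8, (1,6) g=2 f=8, (2,2) g=3 f=6, (2,6) g=1 f=8, (3,3) g=3 f=8, (3,4) g=2 f=8, (3,5) g=1 f=8]; closed=[(1,2), (1,3), (1,4), (1,5), (2,3), (2,4), (2,5)]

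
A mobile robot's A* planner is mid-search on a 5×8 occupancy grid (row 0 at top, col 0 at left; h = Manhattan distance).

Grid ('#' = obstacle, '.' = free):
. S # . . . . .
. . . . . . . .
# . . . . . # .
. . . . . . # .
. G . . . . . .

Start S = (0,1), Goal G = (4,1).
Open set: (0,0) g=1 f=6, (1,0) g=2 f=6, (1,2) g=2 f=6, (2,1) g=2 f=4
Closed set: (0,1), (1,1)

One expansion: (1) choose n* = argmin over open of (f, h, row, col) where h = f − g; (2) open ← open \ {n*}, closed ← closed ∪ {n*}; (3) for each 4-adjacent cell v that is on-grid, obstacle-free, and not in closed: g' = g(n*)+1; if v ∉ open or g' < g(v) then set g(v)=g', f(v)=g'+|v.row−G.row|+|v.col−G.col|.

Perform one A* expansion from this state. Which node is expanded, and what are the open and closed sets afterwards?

expanded=(2,1); open=[(0,0) g=1 f=6, (1,0) g=2 f=6, (1,2) g=2 f=6, (2,2) g=3 f=6, (3,1) g=3 f=4]; closed=[(0,1), (1,1), (2,1)]

step 1: expand (2,1) (f=4, h=2) → closed; open now [(0,0) g=1 f=6, (1,0) g=2 f=6, (1,2) g=2 f=6, (2,2) g=3 f=6, (3,1) g=3 f=4]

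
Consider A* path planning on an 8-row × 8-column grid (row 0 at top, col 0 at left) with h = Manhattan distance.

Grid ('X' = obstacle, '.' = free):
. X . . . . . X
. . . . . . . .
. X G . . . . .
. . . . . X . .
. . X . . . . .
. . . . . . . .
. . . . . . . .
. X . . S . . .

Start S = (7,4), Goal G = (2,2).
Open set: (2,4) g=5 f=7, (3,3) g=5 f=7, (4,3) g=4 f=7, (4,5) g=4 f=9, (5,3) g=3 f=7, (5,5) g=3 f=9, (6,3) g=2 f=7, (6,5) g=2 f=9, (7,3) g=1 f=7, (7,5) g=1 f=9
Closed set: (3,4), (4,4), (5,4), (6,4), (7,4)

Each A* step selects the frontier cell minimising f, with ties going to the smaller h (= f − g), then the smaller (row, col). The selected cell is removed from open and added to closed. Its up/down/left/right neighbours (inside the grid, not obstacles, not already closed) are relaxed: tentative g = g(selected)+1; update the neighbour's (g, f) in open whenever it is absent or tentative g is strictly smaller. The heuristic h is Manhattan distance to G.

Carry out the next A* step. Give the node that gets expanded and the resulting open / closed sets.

expanded=(2,4); open=[(1,4) g=6 f=9, (2,3) g=6 f=7, (2,5) g=6 f=9, (3,3) g=5 f=7, (4,3) g=4 f=7, (4,5) g=4 f=9, (5,3) g=3 f=7, (5,5) g=3 f=9, (6,3) g=2 f=7, (6,5) g=2 f=9, (7,3) g=1 f=7, (7,5) g=1 f=9]; closed=[(2,4), (3,4), (4,4), (5,4), (6,4), (7,4)]

step 1: expand (2,4) (f=7, h=2) → closed; open now [(1,4) g=6 f=9, (2,3) g=6 f=7, (2,5) g=6 f=9, (3,3) g=5 f=7, (4,3) g=4 f=7, (4,5) g=4 f=9, (5,3) g=3 f=7, (5,5) g=3 f=9, (6,3) g=2 f=7, (6,5) g=2 f=9, (7,3) g=1 f=7, (7,5) g=1 f=9]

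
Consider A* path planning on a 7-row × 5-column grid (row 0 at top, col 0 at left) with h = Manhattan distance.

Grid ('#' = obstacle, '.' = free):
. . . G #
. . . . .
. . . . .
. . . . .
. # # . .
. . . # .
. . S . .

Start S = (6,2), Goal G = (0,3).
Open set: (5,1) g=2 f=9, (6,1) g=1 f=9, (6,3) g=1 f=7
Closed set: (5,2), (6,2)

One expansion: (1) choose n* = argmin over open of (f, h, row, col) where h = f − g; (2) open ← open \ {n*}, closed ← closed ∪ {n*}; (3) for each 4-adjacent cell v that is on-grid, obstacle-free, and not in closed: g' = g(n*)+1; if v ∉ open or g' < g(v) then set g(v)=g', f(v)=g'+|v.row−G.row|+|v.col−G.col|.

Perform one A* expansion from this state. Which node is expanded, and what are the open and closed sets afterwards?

step 1: expand (6,3) (f=7, h=6) → closed; open now [(5,1) g=2 f=9, (6,1) g=1 f=9, (6,4) g=2 f=9]

expanded=(6,3); open=[(5,1) g=2 f=9, (6,1) g=1 f=9, (6,4) g=2 f=9]; closed=[(5,2), (6,2), (6,3)]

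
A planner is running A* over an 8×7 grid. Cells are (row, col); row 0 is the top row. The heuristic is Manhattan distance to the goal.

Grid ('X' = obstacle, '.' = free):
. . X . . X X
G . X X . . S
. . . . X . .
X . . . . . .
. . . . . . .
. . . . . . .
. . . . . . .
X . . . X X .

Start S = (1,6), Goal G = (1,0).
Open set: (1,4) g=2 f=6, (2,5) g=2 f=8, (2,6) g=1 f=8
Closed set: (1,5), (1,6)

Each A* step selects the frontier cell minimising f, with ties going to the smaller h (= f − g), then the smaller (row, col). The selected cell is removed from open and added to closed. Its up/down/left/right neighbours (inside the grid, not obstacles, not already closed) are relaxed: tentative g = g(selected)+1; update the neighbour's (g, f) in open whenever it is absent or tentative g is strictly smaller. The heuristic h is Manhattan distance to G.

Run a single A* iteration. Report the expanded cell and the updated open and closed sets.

expanded=(1,4); open=[(0,4) g=3 f=8, (2,5) g=2 f=8, (2,6) g=1 f=8]; closed=[(1,4), (1,5), (1,6)]

step 1: expand (1,4) (f=6, h=4) → closed; open now [(0,4) g=3 f=8, (2,5) g=2 f=8, (2,6) g=1 f=8]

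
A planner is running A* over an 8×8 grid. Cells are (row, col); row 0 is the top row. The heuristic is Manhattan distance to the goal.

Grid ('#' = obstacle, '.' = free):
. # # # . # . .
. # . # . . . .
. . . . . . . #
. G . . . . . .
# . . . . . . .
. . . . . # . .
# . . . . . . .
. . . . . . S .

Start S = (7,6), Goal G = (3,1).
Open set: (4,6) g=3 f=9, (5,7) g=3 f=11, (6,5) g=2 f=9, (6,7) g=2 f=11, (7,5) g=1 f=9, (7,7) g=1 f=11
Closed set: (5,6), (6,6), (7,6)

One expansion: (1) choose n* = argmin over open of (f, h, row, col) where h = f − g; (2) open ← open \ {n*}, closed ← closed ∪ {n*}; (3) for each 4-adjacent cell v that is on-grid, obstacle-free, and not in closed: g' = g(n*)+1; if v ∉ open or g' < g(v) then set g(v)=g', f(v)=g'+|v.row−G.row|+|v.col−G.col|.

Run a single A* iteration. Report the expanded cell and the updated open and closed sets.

step 1: expand (4,6) (f=9, h=6) → closed; open now [(3,6) g=4 f=9, (4,5) g=4 f=9, (4,7) g=4 f=11, (5,7) g=3 f=11, (6,5) g=2 f=9, (6,7) g=2 f=11, (7,5) g=1 f=9, (7,7) g=1 f=11]

expanded=(4,6); open=[(3,6) g=4 f=9, (4,5) g=4 f=9, (4,7) g=4 f=11, (5,7) g=3 f=11, (6,5) g=2 f=9, (6,7) g=2 f=11, (7,5) g=1 f=9, (7,7) g=1 f=11]; closed=[(4,6), (5,6), (6,6), (7,6)]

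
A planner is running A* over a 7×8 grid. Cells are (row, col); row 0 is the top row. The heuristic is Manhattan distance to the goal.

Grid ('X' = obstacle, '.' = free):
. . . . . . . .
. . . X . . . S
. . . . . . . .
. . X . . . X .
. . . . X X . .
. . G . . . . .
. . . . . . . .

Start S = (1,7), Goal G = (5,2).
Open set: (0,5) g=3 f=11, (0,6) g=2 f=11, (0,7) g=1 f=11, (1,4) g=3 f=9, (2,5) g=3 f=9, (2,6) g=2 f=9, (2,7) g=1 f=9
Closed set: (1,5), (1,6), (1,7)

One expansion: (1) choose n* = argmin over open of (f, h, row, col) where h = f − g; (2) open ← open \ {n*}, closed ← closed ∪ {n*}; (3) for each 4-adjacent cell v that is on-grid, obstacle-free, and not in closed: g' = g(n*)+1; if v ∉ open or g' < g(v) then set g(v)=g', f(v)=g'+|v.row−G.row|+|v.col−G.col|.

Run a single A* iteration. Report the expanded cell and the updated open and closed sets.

step 1: expand (1,4) (f=9, h=6) → closed; open now [(0,4) g=4 f=11, (0,5) g=3 f=11, (0,6) g=2 f=11, (0,7) g=1 f=11, (2,4) g=4 f=9, (2,5) g=3 f=9, (2,6) g=2 f=9, (2,7) g=1 f=9]

expanded=(1,4); open=[(0,4) g=4 f=11, (0,5) g=3 f=11, (0,6) g=2 f=11, (0,7) g=1 f=11, (2,4) g=4 f=9, (2,5) g=3 f=9, (2,6) g=2 f=9, (2,7) g=1 f=9]; closed=[(1,4), (1,5), (1,6), (1,7)]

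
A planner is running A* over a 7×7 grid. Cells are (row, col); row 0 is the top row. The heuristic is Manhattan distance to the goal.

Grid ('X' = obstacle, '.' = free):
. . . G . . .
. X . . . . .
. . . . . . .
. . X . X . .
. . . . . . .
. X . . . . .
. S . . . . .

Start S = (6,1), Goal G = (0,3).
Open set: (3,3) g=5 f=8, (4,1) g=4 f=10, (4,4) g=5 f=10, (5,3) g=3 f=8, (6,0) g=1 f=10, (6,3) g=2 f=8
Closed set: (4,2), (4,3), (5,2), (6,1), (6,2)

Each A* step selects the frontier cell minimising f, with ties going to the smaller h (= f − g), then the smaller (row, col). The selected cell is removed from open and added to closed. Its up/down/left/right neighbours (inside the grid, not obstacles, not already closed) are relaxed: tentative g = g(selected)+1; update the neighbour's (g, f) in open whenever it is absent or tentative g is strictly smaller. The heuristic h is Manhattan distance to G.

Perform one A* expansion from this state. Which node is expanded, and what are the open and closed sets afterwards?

step 1: expand (3,3) (f=8, h=3) → closed; open now [(2,3) g=6 f=8, (4,1) g=4 f=10, (4,4) g=5 f=10, (5,3) g=3 f=8, (6,0) g=1 f=10, (6,3) g=2 f=8]

expanded=(3,3); open=[(2,3) g=6 f=8, (4,1) g=4 f=10, (4,4) g=5 f=10, (5,3) g=3 f=8, (6,0) g=1 f=10, (6,3) g=2 f=8]; closed=[(3,3), (4,2), (4,3), (5,2), (6,1), (6,2)]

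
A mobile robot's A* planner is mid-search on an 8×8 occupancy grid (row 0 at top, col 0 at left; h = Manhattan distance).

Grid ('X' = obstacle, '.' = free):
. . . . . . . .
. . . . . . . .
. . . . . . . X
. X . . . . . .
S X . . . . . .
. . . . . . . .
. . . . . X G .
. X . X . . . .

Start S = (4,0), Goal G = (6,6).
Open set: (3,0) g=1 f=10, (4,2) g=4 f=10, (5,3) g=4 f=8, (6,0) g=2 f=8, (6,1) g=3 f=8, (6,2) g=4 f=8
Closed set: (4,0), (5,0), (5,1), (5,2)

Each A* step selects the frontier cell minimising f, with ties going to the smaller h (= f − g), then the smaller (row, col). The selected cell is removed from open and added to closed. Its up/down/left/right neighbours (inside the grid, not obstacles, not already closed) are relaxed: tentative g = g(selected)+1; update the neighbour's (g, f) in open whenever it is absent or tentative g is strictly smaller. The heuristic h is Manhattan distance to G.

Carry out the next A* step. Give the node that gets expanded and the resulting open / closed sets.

expanded=(5,3); open=[(3,0) g=1 f=10, (4,2) g=4 f=10, (4,3) g=5 f=10, (5,4) g=5 f=8, (6,0) g=2 f=8, (6,1) g=3 f=8, (6,2) g=4 f=8, (6,3) g=5 f=8]; closed=[(4,0), (5,0), (5,1), (5,2), (5,3)]

step 1: expand (5,3) (f=8, h=4) → closed; open now [(3,0) g=1 f=10, (4,2) g=4 f=10, (4,3) g=5 f=10, (5,4) g=5 f=8, (6,0) g=2 f=8, (6,1) g=3 f=8, (6,2) g=4 f=8, (6,3) g=5 f=8]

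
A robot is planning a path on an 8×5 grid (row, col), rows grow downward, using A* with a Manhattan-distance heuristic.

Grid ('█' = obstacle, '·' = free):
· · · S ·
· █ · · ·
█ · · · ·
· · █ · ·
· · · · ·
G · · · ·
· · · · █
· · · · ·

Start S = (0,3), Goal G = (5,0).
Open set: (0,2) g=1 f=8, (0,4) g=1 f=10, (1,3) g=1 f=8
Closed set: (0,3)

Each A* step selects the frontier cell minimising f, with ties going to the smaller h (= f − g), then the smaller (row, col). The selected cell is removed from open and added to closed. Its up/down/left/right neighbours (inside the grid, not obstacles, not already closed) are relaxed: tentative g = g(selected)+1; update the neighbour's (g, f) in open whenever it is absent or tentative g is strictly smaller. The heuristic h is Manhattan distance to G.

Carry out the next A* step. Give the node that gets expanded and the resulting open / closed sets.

step 1: expand (0,2) (f=8, h=7) → closed; open now [(0,1) g=2 f=8, (0,4) g=1 f=10, (1,2) g=2 f=8, (1,3) g=1 f=8]

expanded=(0,2); open=[(0,1) g=2 f=8, (0,4) g=1 f=10, (1,2) g=2 f=8, (1,3) g=1 f=8]; closed=[(0,2), (0,3)]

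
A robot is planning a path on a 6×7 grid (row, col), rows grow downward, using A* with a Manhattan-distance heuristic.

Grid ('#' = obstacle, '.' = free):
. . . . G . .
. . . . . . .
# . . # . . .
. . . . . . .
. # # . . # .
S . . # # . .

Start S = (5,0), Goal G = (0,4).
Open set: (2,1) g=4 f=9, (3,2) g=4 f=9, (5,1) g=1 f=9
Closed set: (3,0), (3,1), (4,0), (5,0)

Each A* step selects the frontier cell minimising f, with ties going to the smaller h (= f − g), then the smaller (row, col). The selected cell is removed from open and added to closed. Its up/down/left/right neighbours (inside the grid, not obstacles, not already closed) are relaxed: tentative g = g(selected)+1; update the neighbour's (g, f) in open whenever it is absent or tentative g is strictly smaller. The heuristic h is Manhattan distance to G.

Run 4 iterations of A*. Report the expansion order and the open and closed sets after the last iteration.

step 1: expand (2,1) (f=9, h=5) → closed; open now [(1,1) g=5 f=9, (2,2) g=5 f=9, (3,2) g=4 f=9, (5,1) g=1 f=9]
step 2: expand (1,1) (f=9, h=4) → closed; open now [(0,1) g=6 f=9, (1,0) g=6 f=11, (1,2) g=6 f=9, (2,2) g=5 f=9, (3,2) g=4 f=9, (5,1) g=1 f=9]
step 3: expand (0,1) (f=9, h=3) → closed; open now [(0,0) g=7 f=11, (0,2) g=7 f=9, (1,0) g=6 f=11, (1,2) g=6 f=9, (2,2) g=5 f=9, (3,2) g=4 f=9, (5,1) g=1 f=9]
step 4: expand (0,2) (f=9, h=2) → closed; open now [(0,0) g=7 f=11, (0,3) g=8 f=9, (1,0) g=6 f=11, (1,2) g=6 f=9, (2,2) g=5 f=9, (3,2) g=4 f=9, (5,1) g=1 f=9]

order=[(2,1) → (1,1) → (0,1) → (0,2)]; open=[(0,0) g=7 f=11, (0,3) g=8 f=9, (1,0) g=6 f=11, (1,2) g=6 f=9, (2,2) g=5 f=9, (3,2) g=4 f=9, (5,1) g=1 f=9]; closed=[(0,1), (0,2), (1,1), (2,1), (3,0), (3,1), (4,0), (5,0)]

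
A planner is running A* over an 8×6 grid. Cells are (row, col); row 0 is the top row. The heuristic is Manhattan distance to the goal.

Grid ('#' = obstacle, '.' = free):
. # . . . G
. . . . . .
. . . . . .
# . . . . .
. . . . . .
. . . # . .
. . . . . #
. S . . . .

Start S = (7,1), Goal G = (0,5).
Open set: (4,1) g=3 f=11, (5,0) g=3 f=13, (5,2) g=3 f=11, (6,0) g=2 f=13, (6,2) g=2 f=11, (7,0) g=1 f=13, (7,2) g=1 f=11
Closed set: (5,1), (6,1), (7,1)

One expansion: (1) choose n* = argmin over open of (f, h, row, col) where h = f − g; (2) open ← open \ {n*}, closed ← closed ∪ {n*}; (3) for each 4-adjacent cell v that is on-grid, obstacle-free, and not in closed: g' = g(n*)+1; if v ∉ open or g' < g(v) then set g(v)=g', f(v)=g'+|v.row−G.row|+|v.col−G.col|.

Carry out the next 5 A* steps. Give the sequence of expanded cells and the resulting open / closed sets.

order=[(4,1) → (3,1) → (2,1) → (1,1) → (1,2)]; open=[(0,2) g=8 f=11, (1,0) g=7 f=13, (1,3) g=8 f=11, (2,0) g=6 f=13, (2,2) g=6 f=11, (3,2) g=5 f=11, (4,0) g=4 f=13, (4,2) g=4 f=11, (5,0) g=3 f=13, (5,2) g=3 f=11, (6,0) g=2 f=13, (6,2) g=2 f=11, (7,0) g=1 f=13, (7,2) g=1 f=11]; closed=[(1,1), (1,2), (2,1), (3,1), (4,1), (5,1), (6,1), (7,1)]

step 1: expand (4,1) (f=11, h=8) → closed; open now [(3,1) g=4 f=11, (4,0) g=4 f=13, (4,2) g=4 f=11, (5,0) g=3 f=13, (5,2) g=3 f=11, (6,0) g=2 f=13, (6,2) g=2 f=11, (7,0) g=1 f=13, (7,2) g=1 f=11]
step 2: expand (3,1) (f=11, h=7) → closed; open now [(2,1) g=5 f=11, (3,2) g=5 f=11, (4,0) g=4 f=13, (4,2) g=4 f=11, (5,0) g=3 f=13, (5,2) g=3 f=11, (6,0) g=2 f=13, (6,2) g=2 f=11, (7,0) g=1 f=13, (7,2) g=1 f=11]
step 3: expand (2,1) (f=11, h=6) → closed; open now [(1,1) g=6 f=11, (2,0) g=6 f=13, (2,2) g=6 f=11, (3,2) g=5 f=11, (4,0) g=4 f=13, (4,2) g=4 f=11, (5,0) g=3 f=13, (5,2) g=3 f=11, (6,0) g=2 f=13, (6,2) g=2 f=11, (7,0) g=1 f=13, (7,2) g=1 f=11]
step 4: expand (1,1) (f=11, h=5) → closed; open now [(1,0) g=7 f=13, (1,2) g=7 f=11, (2,0) g=6 f=13, (2,2) g=6 f=11, (3,2) g=5 f=11, (4,0) g=4 f=13, (4,2) g=4 f=11, (5,0) g=3 f=13, (5,2) g=3 f=11, (6,0) g=2 f=13, (6,2) g=2 f=11, (7,0) g=1 f=13, (7,2) g=1 f=11]
step 5: expand (1,2) (f=11, h=4) → closed; open now [(0,2) g=8 f=11, (1,0) g=7 f=13, (1,3) g=8 f=11, (2,0) g=6 f=13, (2,2) g=6 f=11, (3,2) g=5 f=11, (4,0) g=4 f=13, (4,2) g=4 f=11, (5,0) g=3 f=13, (5,2) g=3 f=11, (6,0) g=2 f=13, (6,2) g=2 f=11, (7,0) g=1 f=13, (7,2) g=1 f=11]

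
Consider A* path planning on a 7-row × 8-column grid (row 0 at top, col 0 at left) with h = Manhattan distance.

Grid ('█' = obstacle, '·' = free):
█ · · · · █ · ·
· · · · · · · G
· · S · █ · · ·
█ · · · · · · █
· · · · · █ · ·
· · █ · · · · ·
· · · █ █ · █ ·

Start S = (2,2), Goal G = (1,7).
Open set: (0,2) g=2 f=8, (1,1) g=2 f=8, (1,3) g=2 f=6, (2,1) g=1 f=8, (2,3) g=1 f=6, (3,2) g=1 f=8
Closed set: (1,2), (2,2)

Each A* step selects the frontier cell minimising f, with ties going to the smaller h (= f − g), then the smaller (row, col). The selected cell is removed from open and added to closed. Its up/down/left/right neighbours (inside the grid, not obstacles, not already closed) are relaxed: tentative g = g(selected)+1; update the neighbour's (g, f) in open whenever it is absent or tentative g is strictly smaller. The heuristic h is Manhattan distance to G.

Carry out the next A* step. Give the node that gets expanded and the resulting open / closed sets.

expanded=(1,3); open=[(0,2) g=2 f=8, (0,3) g=3 f=8, (1,1) g=2 f=8, (1,4) g=3 f=6, (2,1) g=1 f=8, (2,3) g=1 f=6, (3,2) g=1 f=8]; closed=[(1,2), (1,3), (2,2)]

step 1: expand (1,3) (f=6, h=4) → closed; open now [(0,2) g=2 f=8, (0,3) g=3 f=8, (1,1) g=2 f=8, (1,4) g=3 f=6, (2,1) g=1 f=8, (2,3) g=1 f=6, (3,2) g=1 f=8]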